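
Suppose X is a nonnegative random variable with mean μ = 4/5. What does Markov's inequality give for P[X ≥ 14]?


μ = E[X] = 4/5, a = 14.
Markov: P[X ≥ 14] ≤ μ/a = (4/5)/14 = 2/35.
Numerically: ≈ 0.05714.
(Since a = 14 > μ = 0.80000, the bound 2/35 is < 1 and informative.)

P[X ≥ 14] ≤ 2/35 ≈ 0.05714.


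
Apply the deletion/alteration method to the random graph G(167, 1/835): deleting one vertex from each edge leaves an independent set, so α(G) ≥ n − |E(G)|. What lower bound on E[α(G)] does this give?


E[|E(G)|] = C(167, 2)·p = 13861 · (1/835) = 83/5.
E[α(G)] ≥ n − E[|E(G)|] = 167 − 83/5 = 752/5.
Numerically: ≈ 150.4000.
(This is only a lower bound; the true E[α(G)] may be larger.)

E[α(G)] ≥ 752/5 ≈ 150.4000.


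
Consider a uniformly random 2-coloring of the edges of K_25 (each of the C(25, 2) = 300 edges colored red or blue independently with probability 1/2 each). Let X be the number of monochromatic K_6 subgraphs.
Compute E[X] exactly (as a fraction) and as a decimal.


Let X = Σ_S X_S over the C(25, 6) = 177100 subsets S of size 6, where X_S = 1 if the K_6 on S is monochromatic.
For a fixed S, the K_6 on S has C(6, 2) = 15 edges. P[all 15 edges red] = (1/2)^15, and likewise for blue, so P[monochromatic] = 2·(1/2)^15 = 2^{1 − 15} = 1/16384.
Summing: E[X] = C(25, 6) · 2^{1 − 15} = 177100 · 1/16384 = 44275/4096.
Numerically: E[X] ≈ 10.809.

E[X] = C(25,6)·2^(1−C(6,2)) = 44275/4096 ≈ 10.809.


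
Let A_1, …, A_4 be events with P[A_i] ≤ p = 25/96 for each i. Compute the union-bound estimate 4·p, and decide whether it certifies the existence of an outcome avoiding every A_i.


Union bound: P[∪_{i=1}^{4} A_i] ≤ Σ_i P[A_i] ≤ 4·p = 4·(25/96) = 25/24.
Numerically: 25/24 ≈ 1.041667.
Is 25/24 < 1? NO.
Since the bound 25/24 is ≥ 1, the union bound is uninformative here; it does NOT by itself certify existence.

4·p = 25/24 ≈ 1.041667; existence NOT certified by the union bound.


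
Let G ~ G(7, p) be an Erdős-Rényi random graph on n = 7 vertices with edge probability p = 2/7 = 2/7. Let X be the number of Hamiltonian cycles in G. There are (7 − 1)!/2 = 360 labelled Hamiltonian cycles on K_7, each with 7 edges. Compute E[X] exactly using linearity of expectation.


K_7 has (7 − 1)!/2 = 360 labelled Hamiltonian cycles.
For each such Hamiltonian cycle H, let X_H = 1 if all 7 edges of H are present in G. Then P[X_H = 1] = p^{7} = (2/7)^{7} = 128/823543.
Summing the indicators: E[X] = Σ_H E[X_H] = 360 · p^{7} = 360 · 128/823543 = 46080/823543.
Numerically: E[X] ≈ 0.0559534.

E[X] = 360 · (2/7)^{7} = 46080/823543 ≈ 0.0559534.


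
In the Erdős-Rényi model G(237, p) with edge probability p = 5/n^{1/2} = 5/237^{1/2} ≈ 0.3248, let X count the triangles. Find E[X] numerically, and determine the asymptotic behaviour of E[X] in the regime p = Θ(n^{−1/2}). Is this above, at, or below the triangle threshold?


Number of potential triangles: C(237, 3) = 2190670.
Each occurs with probability p³ ≈ (0.3248)³ ≈ 3.426001e-02.
By linearity: E[X] = C(237, 3)·p³ ≈ 2190670 · 3.426001e-02 ≈ 75052.3776.
Since α = 1/2 < 1, p = c/n^{1/2} ≫ 1/n is above the triangle threshold p ~ 1/n. Asymptotically E[X] ~ (c³/6)·n^{3(1−α)} = (5³/6)·n^{1.5} → ∞; triangles are abundant w.h.p.

E[X] ≈ 75052.3776; in regime p = Θ(1/n^{1/2}) E[X] diverges (above the triangle threshold p ~ 1/n).


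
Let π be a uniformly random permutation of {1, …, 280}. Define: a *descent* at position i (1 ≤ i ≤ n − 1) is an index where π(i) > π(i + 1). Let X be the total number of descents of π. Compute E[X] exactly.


Write X = Σ X_I over i = 1, …, 279, with X_I the indicator of one descent.
There are 279 indicators.
For each fixed i, the pair (π(i), π(i+1)) is a uniformly random ordered pair of distinct values from {1, …, 280}; by symmetry P[π(i) > π(i+1)] = 1/2.
By linearity: E[X] = 279 · (1/2) = (280 − 1) · (1/2) = 279/2 ≈ 139.5000.

E[X] = 279/2 = 139.5000.


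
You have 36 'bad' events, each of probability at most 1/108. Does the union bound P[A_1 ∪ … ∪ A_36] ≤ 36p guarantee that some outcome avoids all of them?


Union bound: P[∪_{i=1}^{36} A_i] ≤ Σ_i P[A_i] ≤ 36·p = 36·(1/108) = 1/3.
Numerically: 1/3 ≈ 0.333.
Is 1/3 < 1? YES.
Since P[∪ A_i] ≤ 1/3 < 1, the complement has P[∩ A_i^c] ≥ 1 − 1/3 = 2/3 > 0, so some outcome avoids every A_i.

36·p = 1/3 ≈ 0.333; existence CERTIFIED by the union bound.


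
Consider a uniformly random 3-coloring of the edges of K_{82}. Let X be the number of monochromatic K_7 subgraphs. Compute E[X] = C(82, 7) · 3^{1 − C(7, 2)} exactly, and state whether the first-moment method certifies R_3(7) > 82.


E[X] = C(82, 7) · 3^{1 − 21} = 3801756816 · 3^{−20} = 3801756816/3486784401.
As a reduced fraction: E[X] = 140805808/129140163 ≈ 1.0903.
Is E[X] < 1? NO.
Since E[X] ≥ 1, the first-moment bound is inconclusive at n = 82; it does NOT by itself certify R_3(7) > 82.

E[X] = 140805808/129140163 ≈ 1.0903; E[X] ≥ 1; first-moment method inconclusive here.


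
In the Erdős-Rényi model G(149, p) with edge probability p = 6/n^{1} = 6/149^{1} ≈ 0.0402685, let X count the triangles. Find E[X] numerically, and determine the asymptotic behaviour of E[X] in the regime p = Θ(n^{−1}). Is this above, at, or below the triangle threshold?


Number of potential triangles: C(149, 3) = 540274.
Each occurs with probability p³ ≈ (0.0402685)³ ≈ 6.52972582e-05.
By linearity: E[X] = C(149, 3)·p³ ≈ 540274 · 6.52972582e-05 ≈ 35.278411.
Here α = 1, so p = 6/n is exactly at the triangle threshold p ~ 1/n. Asymptotically E[X] → c³/6 = 6³/6 = 36 ≈ 36.000000, a bounded constant. In this regime the triangle count is asymptotically Poisson(c³/6).

E[X] ≈ 35.278411; in regime p = Θ(1/n^{1}) E[X] stays bounded (at the triangle threshold p ~ 1/n).


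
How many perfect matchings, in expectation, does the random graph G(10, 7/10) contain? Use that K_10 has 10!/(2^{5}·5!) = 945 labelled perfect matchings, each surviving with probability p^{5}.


K_10 has 10!/(2^{5}·5!) = 945 labelled perfect matchings.
For each such perfect matching H, let X_H = 1 if all 5 edges of H are present in G. Then P[X_H = 1] = p^{5} = (7/10)^{5} = 16807/100000.
By linearity of expectation: E[X] = Σ_H E[X_H] = 945 · p^{5} = 945 · 16807/100000 = 3176523/20000.
Numerically: E[X] ≈ 158.83.

E[X] = 945 · (7/10)^{5} = 3176523/20000 ≈ 158.83.


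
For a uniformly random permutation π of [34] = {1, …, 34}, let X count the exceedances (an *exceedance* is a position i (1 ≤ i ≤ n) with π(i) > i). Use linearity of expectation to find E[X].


Write X = Σ_{i=1}^{34} X_i, where X_i = 1_{π(i) > i}.
For each fixed i, π(i) is uniform over {1, …, 34} (marginal of a uniform permutation), so P[π(i) > i] = (n − i)/n. Summing: Σ_{i=1}^{34} (n − i)/n = (0 + 1 + … + 33)/34 = 34(34 − 1)/(2·34) = (34 − 1)/2.
Hence E[X] = Σ_{i=1}^{34} (34 − i)/34 = 33/2 ≈ 16.500000.

E[X] = 33/2 = 16.500000.


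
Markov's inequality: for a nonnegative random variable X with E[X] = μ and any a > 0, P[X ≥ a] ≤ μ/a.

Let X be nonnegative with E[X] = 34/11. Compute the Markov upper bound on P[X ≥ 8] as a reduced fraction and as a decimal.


μ = E[X] = 34/11, a = 8.
Markov: P[X ≥ 8] ≤ μ/a = (34/11)/8 = 17/44.
Numerically: ≈ 0.386.
(Since a = 8 > μ = 3.091, the bound 17/44 is < 1 and informative.)

P[X ≥ 8] ≤ 17/44 ≈ 0.386.


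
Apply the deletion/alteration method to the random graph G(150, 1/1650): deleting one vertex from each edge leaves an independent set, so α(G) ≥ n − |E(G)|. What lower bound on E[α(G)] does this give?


E[|E(G)|] = C(150, 2)·p = 11175 · (1/1650) = 149/22.
E[α(G)] ≥ n − E[|E(G)|] = 150 − 149/22 = 3151/22.
Numerically: ≈ 143.2273.
(This is only a lower bound; the true E[α(G)] may be larger.)

E[α(G)] ≥ 3151/22 ≈ 143.2273.


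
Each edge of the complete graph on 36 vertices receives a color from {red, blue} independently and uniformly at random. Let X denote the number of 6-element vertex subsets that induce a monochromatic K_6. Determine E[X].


Let X = Σ_S X_S over the C(36, 6) = 1947792 subsets S of size 6, where X_S = 1 if the K_6 on S is monochromatic.
For a fixed S, the K_6 on S has C(6, 2) = 15 edges. P[all 15 edges red] = (1/2)^15, and likewise for blue, so P[monochromatic] = 2·(1/2)^15 = 2^{1 − 15} = 1/16384.
By linearity: E[X] = C(36, 6) · 2^{1 − 15} = 1947792 · 1/16384 = 121737/1024.
Numerically: E[X] ≈ 118.88379.

E[X] = C(36,6)·2^(1−C(6,2)) = 121737/1024 ≈ 118.88379.


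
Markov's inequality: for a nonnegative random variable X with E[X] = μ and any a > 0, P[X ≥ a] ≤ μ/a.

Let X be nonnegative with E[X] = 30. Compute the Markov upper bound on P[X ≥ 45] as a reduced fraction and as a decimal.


μ = E[X] = 30, a = 45.
Markov: P[X ≥ 45] ≤ μ/a = (30)/45 = 2/3.
Numerically: ≈ 0.66667.
(Since a = 45 > μ = 30.00000, the bound 2/3 is < 1 and informative.)

P[X ≥ 45] ≤ 2/3 ≈ 0.66667.


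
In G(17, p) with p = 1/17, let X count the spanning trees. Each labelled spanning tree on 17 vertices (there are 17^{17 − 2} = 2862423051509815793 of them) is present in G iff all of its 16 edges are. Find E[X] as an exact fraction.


K_17 has 17^{17 − 2} = 2862423051509815793 labelled spanning trees.
For each such spanning tree H, let X_H = 1 if all 16 edges of H are present in G. Then P[X_H = 1] = p^{16} = (1/17)^{16} = 1/48661191875666868481.
By linearity of expectation: E[X] = Σ_H E[X_H] = 2862423051509815793 · p^{16} = 2862423051509815793 · 1/48661191875666868481 = 1/17.
Numerically: E[X] ≈ 0.0588.

E[X] = 2862423051509815793 · (1/17)^{16} = 1/17 ≈ 0.0588.


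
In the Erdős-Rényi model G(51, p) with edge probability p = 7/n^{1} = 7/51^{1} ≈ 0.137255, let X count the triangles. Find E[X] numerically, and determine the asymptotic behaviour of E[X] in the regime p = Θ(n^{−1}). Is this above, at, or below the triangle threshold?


Number of potential triangles: C(51, 3) = 20825.
Each occurs with probability p³ ≈ (0.137255)³ ≈ 2.58573249e-03.
By linearity: E[X] = C(51, 3)·p³ ≈ 20825 · 2.58573249e-03 ≈ 53.847879.
Here α = 1, so p = 7/n is exactly at the triangle threshold p ~ 1/n. Asymptotically E[X] → c³/6 = 7³/6 = 343/6 ≈ 57.166667, a bounded constant. In this regime the triangle count is asymptotically Poisson(c³/6).

E[X] ≈ 53.847879; in regime p = Θ(1/n^{1}) E[X] stays bounded (at the triangle threshold p ~ 1/n).


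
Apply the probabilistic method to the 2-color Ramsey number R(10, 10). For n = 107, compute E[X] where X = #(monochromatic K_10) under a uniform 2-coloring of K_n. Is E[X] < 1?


E[X] = C(107, 10) · 2^{1 − 45} = 35137373005735 · 2^{−44} = 35137373005735/17592186044416.
As a reduced fraction: E[X] = 35137373005735/17592186044416 ≈ 1.997328.
Is E[X] < 1? NO.
Since E[X] ≥ 1, the first-moment bound is inconclusive at n = 107; it does NOT by itself certify R(10, 10) > 107.

E[X] = 35137373005735/17592186044416 ≈ 1.997328; E[X] ≥ 1; first-moment method inconclusive here.


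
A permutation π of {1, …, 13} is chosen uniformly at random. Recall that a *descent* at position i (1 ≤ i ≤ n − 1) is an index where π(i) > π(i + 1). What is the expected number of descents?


Write X = Σ X_I over i = 1, …, 12, with X_I the indicator of one descent.
There are 12 indicators.
For each fixed i, the pair (π(i), π(i+1)) is a uniformly random ordered pair of distinct values from {1, …, 13}; by symmetry P[π(i) > π(i+1)] = 1/2.
By linearity: E[X] = 12 · (1/2) = (13 − 1) · (1/2) = 6 ≈ 6.000000.

E[X] = 6 = 6.000000.


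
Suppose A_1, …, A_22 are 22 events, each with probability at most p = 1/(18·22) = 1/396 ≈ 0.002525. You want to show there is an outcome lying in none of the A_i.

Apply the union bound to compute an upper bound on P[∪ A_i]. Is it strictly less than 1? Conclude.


Union bound: P[∪_{i=1}^{22} A_i] ≤ Σ_i P[A_i] ≤ 22·p = 22·(1/396) = 1/18.
Numerically: 1/18 ≈ 0.055556.
Is 1/18 < 1? YES.
Since P[∪ A_i] ≤ 1/18 < 1, the complement has P[∩ A_i^c] ≥ 1 − 1/18 = 17/18 > 0, so some outcome avoids every A_i.

22·p = 1/18 ≈ 0.055556; existence CERTIFIED by the union bound.


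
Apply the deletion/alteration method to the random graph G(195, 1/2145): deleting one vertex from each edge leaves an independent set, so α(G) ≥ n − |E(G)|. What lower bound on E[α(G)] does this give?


E[|E(G)|] = C(195, 2)·p = 18915 · (1/2145) = 97/11.
E[α(G)] ≥ n − E[|E(G)|] = 195 − 97/11 = 2048/11.
Numerically: ≈ 186.182.
(This is only a lower bound; the true E[α(G)] may be larger.)

E[α(G)] ≥ 2048/11 ≈ 186.182.


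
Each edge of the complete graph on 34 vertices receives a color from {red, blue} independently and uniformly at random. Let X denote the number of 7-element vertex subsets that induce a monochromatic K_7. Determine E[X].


Let X = Σ_S X_S over the C(34, 7) = 5379616 subsets S of size 7, where X_S = 1 if the K_7 on S is monochromatic.
For a fixed S, the K_7 on S has C(7, 2) = 21 edges. P[all 21 edges red] = (1/2)^21, and likewise for blue, so P[monochromatic] = 2·(1/2)^21 = 2^{1 − 21} = 1/1048576.
By linearity: E[X] = C(34, 7) · 2^{1 − 21} = 5379616 · 1/1048576 = 168113/32768.
Numerically: E[X] ≈ 5.1304.

E[X] = C(34,7)·2^(1−C(7,2)) = 168113/32768 ≈ 5.1304.


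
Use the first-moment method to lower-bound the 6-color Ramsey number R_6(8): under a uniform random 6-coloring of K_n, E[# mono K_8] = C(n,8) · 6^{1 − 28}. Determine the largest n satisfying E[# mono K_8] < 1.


We need C(n, 8) · 6^{1 − 28} < 1, i.e. C(n, 8) < 6^{28 − 1} = 1023490369077469249536.
Check values of n near the boundary:
  n = 1589: C(1589, 8) = 990389025825605844438; 990389025825605844438 < 1023490369077469249536? YES
  n = 1590: C(1590, 8) = 995397314198933813310; 995397314198933813310 < 1023490369077469249536? YES
  n = 1591: C(1591, 8) = 1000427749141189953870; 1000427749141189953870 < 1023490369077469249536? YES
  n = 1592: C(1592, 8) = 1005480414540892933435; 1005480414540892933435 < 1023490369077469249536? YES
  n = 1593: C(1593, 8) = 1010555394551193970323; 1010555394551193970323 < 1023490369077469249536? YES
  n = 1594: C(1594, 8) = 1015652773590544255167; 1015652773590544255167 < 1023490369077469249536? YES
  n = 1595: C(1595, 8) = 1020772636343363633895; 1020772636343363633895 < 1023490369077469249536? YES
  n = 1596: C(1596, 8) = 1025915067760710553965; 1025915067760710553965 < 1023490369077469249536? NO
  n = 1597: C(1597, 8) = 1031080153060953275445; 1031080153060953275445 < 1023490369077469249536? NO
The largest n with C(n, 8) < 1023490369077469249536 is n = 1595 (where E[X] = 113419181815929292655/113721152119718805504 ≈ 0.997). Hence R_6(8) > 1595, i.e. R_6(8) ≥ 1596.

Largest n = 1595; hence R_6(8) > 1595.


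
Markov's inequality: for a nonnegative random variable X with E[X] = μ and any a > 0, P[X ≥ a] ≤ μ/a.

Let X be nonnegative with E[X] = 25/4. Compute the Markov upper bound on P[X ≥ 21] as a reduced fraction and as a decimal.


μ = E[X] = 25/4, a = 21.
Markov: P[X ≥ 21] ≤ μ/a = (25/4)/21 = 25/84.
Numerically: ≈ 0.29762.
(Since a = 21 > μ = 6.25000, the bound 25/84 is < 1 and informative.)

P[X ≥ 21] ≤ 25/84 ≈ 0.29762.


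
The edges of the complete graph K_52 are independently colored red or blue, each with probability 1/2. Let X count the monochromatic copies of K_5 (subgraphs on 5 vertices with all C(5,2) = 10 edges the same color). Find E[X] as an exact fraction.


Let X = Σ_S X_S over the C(52, 5) = 2598960 subsets S of size 5, where X_S = 1 if the K_5 on S is monochromatic.
For a fixed S, the K_5 on S has C(5, 2) = 10 edges. P[all 10 edges red] = (1/2)^10, and likewise for blue, so P[monochromatic] = 2·(1/2)^10 = 2^{1 − 10} = 1/512.
By linearity: E[X] = C(52, 5) · 2^{1 − 10} = 2598960 · 1/512 = 162435/32.
Numerically: E[X] ≈ 5076.093750.

E[X] = C(52,5)·2^(1−C(5,2)) = 162435/32 ≈ 5076.093750.


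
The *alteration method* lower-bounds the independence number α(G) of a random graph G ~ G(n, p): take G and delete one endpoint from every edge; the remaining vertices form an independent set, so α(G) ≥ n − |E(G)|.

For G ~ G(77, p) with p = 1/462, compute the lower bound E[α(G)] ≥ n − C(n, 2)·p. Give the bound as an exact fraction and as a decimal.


E[|E(G)|] = C(77, 2)·p = 2926 · (1/462) = 19/3.
E[α(G)] ≥ n − E[|E(G)|] = 77 − 19/3 = 212/3.
Numerically: ≈ 70.666667.
(This is only a lower bound; the true E[α(G)] may be larger.)

E[α(G)] ≥ 212/3 ≈ 70.666667.


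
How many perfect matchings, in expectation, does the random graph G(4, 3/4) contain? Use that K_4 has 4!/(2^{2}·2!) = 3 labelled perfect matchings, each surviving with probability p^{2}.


K_4 has 4!/(2^{2}·2!) = 3 labelled perfect matchings.
For each such perfect matching H, let X_H = 1 if all 2 edges of H are present in G. Then P[X_H = 1] = p^{2} = (3/4)^{2} = 9/16.
By linearity of expectation: E[X] = Σ_H E[X_H] = 3 · p^{2} = 3 · 9/16 = 27/16.
Numerically: E[X] ≈ 1.6875.

E[X] = 3 · (3/4)^{2} = 27/16 ≈ 1.6875.


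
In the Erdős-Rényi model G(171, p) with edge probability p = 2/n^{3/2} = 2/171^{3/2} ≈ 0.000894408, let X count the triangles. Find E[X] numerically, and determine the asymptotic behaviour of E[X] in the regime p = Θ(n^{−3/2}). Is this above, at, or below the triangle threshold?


Number of potential triangles: C(171, 3) = 818805.
Each occurs with probability p³ ≈ (0.000894408)³ ≈ 7.15496461e-10.
By linearity: E[X] = C(171, 3)·p³ ≈ 818805 · 7.15496461e-10 ≈ 0.000586.
Since α = 3/2 > 1, p = c/n^{3/2} = o(1/n) is below the triangle threshold p ~ 1/n. Asymptotically E[X] ~ (c³/6)·n^{3(1−α)} = (2³/6)·n^{-1.5} → 0, so by Markov's inequality G has no triangles w.h.p.

E[X] ≈ 0.000586; in regime p = Θ(1/n^{3/2}) E[X] tends to 0 (below the triangle threshold p ~ 1/n).


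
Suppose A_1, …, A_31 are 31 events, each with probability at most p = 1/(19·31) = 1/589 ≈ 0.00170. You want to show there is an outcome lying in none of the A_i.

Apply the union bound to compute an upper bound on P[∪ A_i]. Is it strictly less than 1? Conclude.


Union bound: P[∪_{i=1}^{31} A_i] ≤ Σ_i P[A_i] ≤ 31·p = 31·(1/589) = 1/19.
Numerically: 1/19 ≈ 0.05263.
Is 1/19 < 1? YES.
Since P[∪ A_i] ≤ 1/19 < 1, the complement has P[∩ A_i^c] ≥ 1 − 1/19 = 18/19 > 0, so some outcome avoids every A_i.

31·p = 1/19 ≈ 0.05263; existence CERTIFIED by the union bound.


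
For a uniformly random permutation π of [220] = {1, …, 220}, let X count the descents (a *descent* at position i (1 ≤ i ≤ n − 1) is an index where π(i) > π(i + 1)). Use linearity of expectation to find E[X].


Write X = Σ X_I over i = 1, …, 219, with X_I the indicator of one descent.
There are 219 indicators.
For each fixed i, the pair (π(i), π(i+1)) is a uniformly random ordered pair of distinct values from {1, …, 220}; by symmetry P[π(i) > π(i+1)] = 1/2.
By linearity: E[X] = 219 · (1/2) = (220 − 1) · (1/2) = 219/2 ≈ 109.500000.

E[X] = 219/2 = 109.500000.


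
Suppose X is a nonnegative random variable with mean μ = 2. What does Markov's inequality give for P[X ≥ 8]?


μ = E[X] = 2, a = 8.
Markov: P[X ≥ 8] ≤ μ/a = (2)/8 = 1/4.
Numerically: ≈ 0.250.
(Since a = 8 > μ = 2.000, the bound 1/4 is < 1 and informative.)

P[X ≥ 8] ≤ 1/4 ≈ 0.250.


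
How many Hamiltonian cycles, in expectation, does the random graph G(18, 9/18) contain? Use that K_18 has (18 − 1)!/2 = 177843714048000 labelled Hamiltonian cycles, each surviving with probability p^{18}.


K_18 has (18 − 1)!/2 = 177843714048000 labelled Hamiltonian cycles.
For each such Hamiltonian cycle H, let X_H = 1 if all 18 edges of H are present in G. Then P[X_H = 1] = p^{18} = (1/2)^{18} = 1/262144.
By linearity of expectation: E[X] = Σ_H E[X_H] = 177843714048000 · p^{18} = 177843714048000 · 1/262144 = 10854718875/16.
Numerically: E[X] ≈ 6.7842e+08.

E[X] = 177843714048000 · (1/2)^{18} = 10854718875/16 ≈ 6.7842e+08.


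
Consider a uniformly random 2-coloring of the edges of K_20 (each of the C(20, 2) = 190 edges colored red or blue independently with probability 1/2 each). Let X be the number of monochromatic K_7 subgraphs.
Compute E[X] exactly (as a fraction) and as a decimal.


Let X = Σ_S X_S over the C(20, 7) = 77520 subsets S of size 7, where X_S = 1 if the K_7 on S is monochromatic.
For a fixed S, the K_7 on S has C(7, 2) = 21 edges. P[all 21 edges red] = (1/2)^21, and likewise for blue, so P[monochromatic] = 2·(1/2)^21 = 2^{1 − 21} = 1/1048576.
By linearity of expectation: E[X] = C(20, 7) · 2^{1 − 21} = 77520 · 1/1048576 = 4845/65536.
Numerically: E[X] ≈ 0.0739.

E[X] = C(20,7)·2^(1−C(7,2)) = 4845/65536 ≈ 0.0739.


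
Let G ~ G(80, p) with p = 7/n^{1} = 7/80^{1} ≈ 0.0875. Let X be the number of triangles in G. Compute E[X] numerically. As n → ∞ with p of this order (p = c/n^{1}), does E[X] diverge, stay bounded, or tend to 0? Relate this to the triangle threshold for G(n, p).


Number of potential triangles: C(80, 3) = 82160.
Each occurs with probability p³ ≈ (0.0875)³ ≈ 6.6992187e-04.
By linearity: E[X] = C(80, 3)·p³ ≈ 82160 · 6.6992187e-04 ≈ 55.04078.
Here α = 1, so p = 7/n is exactly at the triangle threshold p ~ 1/n. Asymptotically E[X] → c³/6 = 7³/6 = 343/6 ≈ 57.16667, a bounded constant. In this regime the triangle count is asymptotically Poisson(c³/6).

E[X] ≈ 55.04078; in regime p = Θ(1/n^{1}) E[X] stays bounded (at the triangle threshold p ~ 1/n).


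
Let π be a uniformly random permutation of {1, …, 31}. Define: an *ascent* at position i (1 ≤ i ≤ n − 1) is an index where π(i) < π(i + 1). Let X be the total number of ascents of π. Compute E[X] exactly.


Write X = Σ X_I over i = 1, …, 30, with X_I the indicator of one ascent.
There are 30 indicators.
For each fixed i, the pair (π(i), π(i+1)) is a uniformly random ordered pair of distinct values from {1, …, 31}; by symmetry P[π(i) < π(i+1)] = 1/2.
By linearity: E[X] = 30 · (1/2) = (31 − 1) · (1/2) = 15 ≈ 15.0000.

E[X] = 15 = 15.0000.


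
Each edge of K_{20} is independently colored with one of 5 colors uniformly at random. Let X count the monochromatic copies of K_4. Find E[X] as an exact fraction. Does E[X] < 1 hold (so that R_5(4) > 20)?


E[X] = C(20, 4) · 5^{1 − 6} = 4845 · 5^{−5} = 4845/3125.
As a reduced fraction: E[X] = 969/625 ≈ 1.5504000.
Is E[X] < 1? NO.
Since E[X] ≥ 1, the first-moment bound is inconclusive at n = 20; it does NOT by itself certify R_5(4) > 20.

E[X] = 969/625 ≈ 1.5504000; E[X] ≥ 1; first-moment method inconclusive here.


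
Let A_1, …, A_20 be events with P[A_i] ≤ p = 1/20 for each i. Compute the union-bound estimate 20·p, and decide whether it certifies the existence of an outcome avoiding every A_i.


Union bound: P[∪_{i=1}^{20} A_i] ≤ Σ_i P[A_i] ≤ 20·p = 20·(1/20) = 1.
Numerically: 1 ≈ 1.0000.
Is 1 < 1? NO.
Since the bound 1 is ≥ 1, the union bound is uninformative here; it does NOT by itself certify existence.

20·p = 1 ≈ 1.0000; existence NOT certified by the union bound.


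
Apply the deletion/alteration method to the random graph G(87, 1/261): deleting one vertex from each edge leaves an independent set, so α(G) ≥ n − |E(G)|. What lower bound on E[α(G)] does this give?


E[|E(G)|] = C(87, 2)·p = 3741 · (1/261) = 43/3.
E[α(G)] ≥ n − E[|E(G)|] = 87 − 43/3 = 218/3.
Numerically: ≈ 72.666667.
(This is only a lower bound; the true E[α(G)] may be larger.)

E[α(G)] ≥ 218/3 ≈ 72.666667.


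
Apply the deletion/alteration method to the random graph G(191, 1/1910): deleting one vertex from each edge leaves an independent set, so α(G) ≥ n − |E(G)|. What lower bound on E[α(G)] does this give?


E[|E(G)|] = C(191, 2)·p = 18145 · (1/1910) = 19/2.
E[α(G)] ≥ n − E[|E(G)|] = 191 − 19/2 = 363/2.
Numerically: ≈ 181.500000.
(This is only a lower bound; the true E[α(G)] may be larger.)

E[α(G)] ≥ 363/2 ≈ 181.500000.


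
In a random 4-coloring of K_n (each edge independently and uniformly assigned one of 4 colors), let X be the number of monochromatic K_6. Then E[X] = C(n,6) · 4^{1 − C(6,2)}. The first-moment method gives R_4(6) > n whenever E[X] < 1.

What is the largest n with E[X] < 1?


We need C(n, 6) · 4^{1 − 15} < 1, i.e. C(n, 6) < 4^{15 − 1} = 268435456.
Check values of n near the boundary:
  n = 73: C(73, 6) = 170230452; 170230452 < 268435456? YES
  n = 74: C(74, 6) = 185250786; 185250786 < 268435456? YES
  n = 75: C(75, 6) = 201359550; 201359550 < 268435456? YES
  n = 76: C(76, 6) = 218618940; 218618940 < 268435456? YES
  n = 77: C(77, 6) = 237093780; 237093780 < 268435456? YES
  n = 78: C(78, 6) = 256851595; 256851595 < 268435456? YES
  n = 79: C(79, 6) = 277962685; 277962685 < 268435456? NO
  n = 80: C(80, 6) = 300500200; 300500200 < 268435456? NO
  n = 81: C(81, 6) = 324540216; 324540216 < 268435456? NO
The largest n with C(n, 6) < 268435456 is n = 78 (where E[X] = 256851595/268435456 ≈ 0.9568). Hence R_4(6) > 78, i.e. R_4(6) ≥ 79.

Largest n = 78; hence R_4(6) > 78.


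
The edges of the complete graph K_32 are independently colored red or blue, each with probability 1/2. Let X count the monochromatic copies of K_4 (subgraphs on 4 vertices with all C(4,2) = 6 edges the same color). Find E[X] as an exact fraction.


Let X = Σ_S X_S over the C(32, 4) = 35960 subsets S of size 4, where X_S = 1 if the K_4 on S is monochromatic.
For a fixed S, the K_4 on S has C(4, 2) = 6 edges. P[all 6 edges red] = (1/2)^6, and likewise for blue, so P[monochromatic] = 2·(1/2)^6 = 2^{1 − 6} = 1/32.
By linearity: E[X] = C(32, 4) · 2^{1 − 6} = 35960 · 1/32 = 4495/4.
Numerically: E[X] ≈ 1123.750.

E[X] = C(32,4)·2^(1−C(4,2)) = 4495/4 ≈ 1123.750.


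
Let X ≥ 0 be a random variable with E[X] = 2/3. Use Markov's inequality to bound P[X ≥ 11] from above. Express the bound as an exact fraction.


μ = E[X] = 2/3, a = 11.
Markov: P[X ≥ 11] ≤ μ/a = (2/3)/11 = 2/33.
Numerically: ≈ 0.060606.
(Since a = 11 > μ = 0.666667, the bound 2/33 is < 1 and informative.)

P[X ≥ 11] ≤ 2/33 ≈ 0.060606.


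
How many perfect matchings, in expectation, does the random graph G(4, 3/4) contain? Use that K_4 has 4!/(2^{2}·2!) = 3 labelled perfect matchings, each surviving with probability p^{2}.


K_4 has 4!/(2^{2}·2!) = 3 labelled perfect matchings.
For each such perfect matching H, let X_H = 1 if all 2 edges of H are present in G. Then P[X_H = 1] = p^{2} = (3/4)^{2} = 9/16.
By linearity: E[X] = Σ_H E[X_H] = 3 · p^{2} = 3 · 9/16 = 27/16.
Numerically: E[X] ≈ 1.69.

E[X] = 3 · (3/4)^{2} = 27/16 ≈ 1.69.


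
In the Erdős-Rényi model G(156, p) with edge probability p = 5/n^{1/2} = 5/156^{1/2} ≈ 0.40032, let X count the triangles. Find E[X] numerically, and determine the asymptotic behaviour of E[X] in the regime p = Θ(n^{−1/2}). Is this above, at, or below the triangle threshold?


Number of potential triangles: C(156, 3) = 620620.
Each occurs with probability p³ ≈ (0.40032)³ ≈ 6.41539078e-02.
By linearity: E[X] = C(156, 3)·p³ ≈ 620620 · 6.41539078e-02 ≈ 39815.198243.
Since α = 1/2 < 1, p = c/n^{1/2} ≫ 1/n is above the triangle threshold p ~ 1/n. Asymptotically E[X] ~ (c³/6)·n^{3(1−α)} = (5³/6)·n^{1.5} → ∞; triangles are abundant w.h.p.

E[X] ≈ 39815.198243; in regime p = Θ(1/n^{1/2}) E[X] diverges (above the triangle threshold p ~ 1/n).


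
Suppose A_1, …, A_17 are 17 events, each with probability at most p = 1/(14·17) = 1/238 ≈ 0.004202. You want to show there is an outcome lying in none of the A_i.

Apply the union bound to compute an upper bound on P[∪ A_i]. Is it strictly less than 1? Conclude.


Union bound: P[∪_{i=1}^{17} A_i] ≤ Σ_i P[A_i] ≤ 17·p = 17·(1/238) = 1/14.
Numerically: 1/14 ≈ 0.071429.
Is 1/14 < 1? YES.
Since P[∪ A_i] ≤ 1/14 < 1, the complement has P[∩ A_i^c] ≥ 1 − 1/14 = 13/14 > 0, so some outcome avoids every A_i.

17·p = 1/14 ≈ 0.071429; existence CERTIFIED by the union bound.


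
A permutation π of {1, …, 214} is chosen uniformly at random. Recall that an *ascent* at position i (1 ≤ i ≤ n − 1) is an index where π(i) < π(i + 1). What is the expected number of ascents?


Write X = Σ X_I over i = 1, …, 213, with X_I the indicator of one ascent.
There are 213 indicators.
For each fixed i, the pair (π(i), π(i+1)) is a uniformly random ordered pair of distinct values from {1, …, 214}; by symmetry P[π(i) < π(i+1)] = 1/2.
By linearity: E[X] = 213 · (1/2) = (214 − 1) · (1/2) = 213/2 ≈ 106.500000.

E[X] = 213/2 = 106.500000.


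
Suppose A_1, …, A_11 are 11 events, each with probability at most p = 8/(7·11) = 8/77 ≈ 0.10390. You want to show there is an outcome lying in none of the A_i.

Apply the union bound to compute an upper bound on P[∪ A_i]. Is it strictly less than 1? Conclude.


Union bound: P[∪_{i=1}^{11} A_i] ≤ Σ_i P[A_i] ≤ 11·p = 11·(8/77) = 8/7.
Numerically: 8/7 ≈ 1.14286.
Is 8/7 < 1? NO.
Since the bound 8/7 is ≥ 1, the union bound is uninformative here; it does NOT by itself certify existence.

11·p = 8/7 ≈ 1.14286; existence NOT certified by the union bound.


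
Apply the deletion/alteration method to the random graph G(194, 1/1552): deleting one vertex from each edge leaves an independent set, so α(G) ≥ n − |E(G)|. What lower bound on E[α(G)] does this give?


E[|E(G)|] = C(194, 2)·p = 18721 · (1/1552) = 193/16.
E[α(G)] ≥ n − E[|E(G)|] = 194 − 193/16 = 2911/16.
Numerically: ≈ 181.938.
(This is only a lower bound; the true E[α(G)] may be larger.)

E[α(G)] ≥ 2911/16 ≈ 181.938.


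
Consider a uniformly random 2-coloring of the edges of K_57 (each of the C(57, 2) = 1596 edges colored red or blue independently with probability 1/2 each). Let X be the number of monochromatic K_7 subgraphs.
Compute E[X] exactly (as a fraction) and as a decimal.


Let X = Σ_S X_S over the C(57, 7) = 264385836 subsets S of size 7, where X_S = 1 if the K_7 on S is monochromatic.
For a fixed S, the K_7 on S has C(7, 2) = 21 edges. P[all 21 edges red] = (1/2)^21, and likewise for blue, so P[monochromatic] = 2·(1/2)^21 = 2^{1 − 21} = 1/1048576.
Summing: E[X] = C(57, 7) · 2^{1 − 21} = 264385836 · 1/1048576 = 66096459/262144.
Numerically: E[X] ≈ 252.1380.

E[X] = C(57,7)·2^(1−C(7,2)) = 66096459/262144 ≈ 252.1380.


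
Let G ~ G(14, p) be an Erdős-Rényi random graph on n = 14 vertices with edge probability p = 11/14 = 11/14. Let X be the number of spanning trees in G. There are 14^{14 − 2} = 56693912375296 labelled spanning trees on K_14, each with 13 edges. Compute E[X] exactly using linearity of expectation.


K_14 has 14^{14 − 2} = 56693912375296 labelled spanning trees.
For each such spanning tree H, let X_H = 1 if all 13 edges of H are present in G. Then P[X_H = 1] = p^{13} = (11/14)^{13} = 34522712143931/793714773254144.
Summing the indicators: E[X] = Σ_H E[X_H] = 56693912375296 · p^{13} = 56693912375296 · 34522712143931/793714773254144 = 34522712143931/14.
Numerically: E[X] ≈ 2.46591e+12.

E[X] = 56693912375296 · (11/14)^{13} = 34522712143931/14 ≈ 2.46591e+12.


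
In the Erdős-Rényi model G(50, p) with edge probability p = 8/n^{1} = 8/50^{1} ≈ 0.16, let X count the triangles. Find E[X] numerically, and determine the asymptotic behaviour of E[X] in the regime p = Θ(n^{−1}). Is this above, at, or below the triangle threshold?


Number of potential triangles: C(50, 3) = 19600.
Each occurs with probability p³ ≈ (0.16)³ ≈ 4.09600e-03.
By linearity: E[X] = C(50, 3)·p³ ≈ 19600 · 4.09600e-03 ≈ 80.282.
Here α = 1, so p = 8/n is exactly at the triangle threshold p ~ 1/n. Asymptotically E[X] → c³/6 = 8³/6 = 256/3 ≈ 85.333, a bounded constant. In this regime the triangle count is asymptotically Poisson(c³/6).

E[X] ≈ 80.282; in regime p = Θ(1/n^{1}) E[X] stays bounded (at the triangle threshold p ~ 1/n).


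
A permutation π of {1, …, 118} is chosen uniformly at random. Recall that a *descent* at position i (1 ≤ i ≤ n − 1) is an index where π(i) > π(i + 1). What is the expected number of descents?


Write X = Σ X_I over i = 1, …, 117, with X_I the indicator of one descent.
There are 117 indicators.
For each fixed i, the pair (π(i), π(i+1)) is a uniformly random ordered pair of distinct values from {1, …, 118}; by symmetry P[π(i) > π(i+1)] = 1/2.
By linearity: E[X] = 117 · (1/2) = (118 − 1) · (1/2) = 117/2 ≈ 58.5000.

E[X] = 117/2 = 58.5000.


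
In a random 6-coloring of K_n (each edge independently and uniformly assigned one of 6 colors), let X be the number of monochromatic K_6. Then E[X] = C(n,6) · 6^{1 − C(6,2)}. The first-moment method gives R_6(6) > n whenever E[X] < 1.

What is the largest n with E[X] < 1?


We need C(n, 6) · 6^{1 − 15} < 1, i.e. C(n, 6) < 6^{15 − 1} = 78364164096.
Check values of n near the boundary:
  n = 197: C(197, 6) = 75176946208; 75176946208 < 78364164096? YES
  n = 198: C(198, 6) = 77526225777; 77526225777 < 78364164096? YES
  n = 199: C(199, 6) = 79936367511; 79936367511 < 78364164096? NO
  n = 200: C(200, 6) = 82408626300; 82408626300 < 78364164096? NO
The largest n with C(n, 6) < 78364164096 is n = 198 (where E[X] = 25842075259/26121388032 ≈ 0.989307). Hence R_6(6) > 198, i.e. R_6(6) ≥ 199.

Largest n = 198; hence R_6(6) > 198.


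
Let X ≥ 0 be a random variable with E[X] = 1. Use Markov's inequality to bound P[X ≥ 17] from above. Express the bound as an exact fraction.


μ = E[X] = 1, a = 17.
Markov: P[X ≥ 17] ≤ μ/a = (1)/17 = 1/17.
Numerically: ≈ 0.059.
(Since a = 17 > μ = 1.000, the bound 1/17 is < 1 and informative.)

P[X ≥ 17] ≤ 1/17 ≈ 0.059.


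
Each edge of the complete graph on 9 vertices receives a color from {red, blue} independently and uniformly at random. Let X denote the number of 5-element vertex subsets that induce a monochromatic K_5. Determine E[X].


Let X = Σ_S X_S over the C(9, 5) = 126 subsets S of size 5, where X_S = 1 if the K_5 on S is monochromatic.
For a fixed S, the K_5 on S has C(5, 2) = 10 edges. P[all 10 edges red] = (1/2)^10, and likewise for blue, so P[monochromatic] = 2·(1/2)^10 = 2^{1 − 10} = 1/512.
By linearity: E[X] = C(9, 5) · 2^{1 − 10} = 126 · 1/512 = 63/256.
Numerically: E[X] ≈ 0.2461.

E[X] = C(9,5)·2^(1−C(5,2)) = 63/256 ≈ 0.2461.


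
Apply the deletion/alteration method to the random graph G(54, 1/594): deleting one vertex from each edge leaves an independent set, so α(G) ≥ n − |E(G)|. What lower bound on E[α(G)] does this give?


E[|E(G)|] = C(54, 2)·p = 1431 · (1/594) = 53/22.
E[α(G)] ≥ n − E[|E(G)|] = 54 − 53/22 = 1135/22.
Numerically: ≈ 51.590909.
(This is only a lower bound; the true E[α(G)] may be larger.)

E[α(G)] ≥ 1135/22 ≈ 51.590909.


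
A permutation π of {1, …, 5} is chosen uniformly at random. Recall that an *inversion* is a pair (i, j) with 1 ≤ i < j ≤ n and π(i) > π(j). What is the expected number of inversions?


Write X = Σ X_I over the C(5, 2) = 10 pairs i < j, with X_I the indicator of one inversion.
There are 10 indicators.
For each fixed pair i < j, the values π(i) and π(j) are two distinct elements of {1, …, 5} in uniformly random order; by symmetry P[π(i) > π(j)] = 1/2.
By linearity: E[X] = 10 · (1/2) = C(5, 2) · (1/2) = 10/2 = 5 ≈ 5.00000.

E[X] = 5 = 5.00000.


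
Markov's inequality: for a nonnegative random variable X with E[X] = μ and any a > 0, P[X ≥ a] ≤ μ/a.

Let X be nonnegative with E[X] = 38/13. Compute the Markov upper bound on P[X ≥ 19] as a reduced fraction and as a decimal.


μ = E[X] = 38/13, a = 19.
Markov: P[X ≥ 19] ≤ μ/a = (38/13)/19 = 2/13.
Numerically: ≈ 0.153846.
(Since a = 19 > μ = 2.923077, the bound 2/13 is < 1 and informative.)

P[X ≥ 19] ≤ 2/13 ≈ 0.153846.


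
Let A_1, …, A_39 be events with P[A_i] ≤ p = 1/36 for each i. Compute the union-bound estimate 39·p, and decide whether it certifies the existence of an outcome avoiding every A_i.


Union bound: P[∪_{i=1}^{39} A_i] ≤ Σ_i P[A_i] ≤ 39·p = 39·(1/36) = 13/12.
Numerically: 13/12 ≈ 1.08333.
Is 13/12 < 1? NO.
Since the bound 13/12 is ≥ 1, the union bound is uninformative here; it does NOT by itself certify existence.

39·p = 13/12 ≈ 1.08333; existence NOT certified by the union bound.


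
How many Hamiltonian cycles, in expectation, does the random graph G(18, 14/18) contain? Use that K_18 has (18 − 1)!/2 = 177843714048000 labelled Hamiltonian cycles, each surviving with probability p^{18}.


K_18 has (18 − 1)!/2 = 177843714048000 labelled Hamiltonian cycles.
For each such Hamiltonian cycle H, let X_H = 1 if all 18 edges of H are present in G. Then P[X_H = 1] = p^{18} = (7/9)^{18} = 1628413597910449/150094635296999121.
Summing the indicators: E[X] = Σ_H E[X_H] = 177843714048000 · p^{18} = 177843714048000 · 1628413597910449/150094635296999121 = 397260798708725298034688000/205891132094649.
Numerically: E[X] ≈ 1.9295e+12.

E[X] = 177843714048000 · (7/9)^{18} = 397260798708725298034688000/205891132094649 ≈ 1.9295e+12.


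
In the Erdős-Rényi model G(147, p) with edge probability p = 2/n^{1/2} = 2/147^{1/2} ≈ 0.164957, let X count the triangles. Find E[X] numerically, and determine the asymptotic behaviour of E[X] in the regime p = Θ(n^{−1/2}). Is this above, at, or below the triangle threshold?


Number of potential triangles: C(147, 3) = 518665.
Each occurs with probability p³ ≈ (0.164957)³ ≈ 4.48863183e-03.
By linearity: E[X] = C(147, 3)·p³ ≈ 518665 · 4.48863183e-03 ≈ 2328.096228.
Since α = 1/2 < 1, p = c/n^{1/2} ≫ 1/n is above the triangle threshold p ~ 1/n. Asymptotically E[X] ~ (c³/6)·n^{3(1−α)} = (2³/6)·n^{1.5} → ∞; triangles are abundant w.h.p.

E[X] ≈ 2328.096228; in regime p = Θ(1/n^{1/2}) E[X] diverges (above the triangle threshold p ~ 1/n).


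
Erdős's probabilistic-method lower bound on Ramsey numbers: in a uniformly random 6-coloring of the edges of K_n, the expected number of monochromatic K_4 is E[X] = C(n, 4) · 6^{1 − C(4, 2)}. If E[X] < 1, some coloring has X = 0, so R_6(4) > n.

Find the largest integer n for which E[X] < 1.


We need C(n, 4) · 6^{1 − 6} < 1, i.e. C(n, 4) < 6^{6 − 1} = 7776.
Check values of n near the boundary:
  n = 20: C(20, 4) = 4845; 4845 < 7776? YES
  n = 21: C(21, 4) = 5985; 5985 < 7776? YES
  n = 22: C(22, 4) = 7315; 7315 < 7776? YES
  n = 23: C(23, 4) = 8855; 8855 < 7776? NO
  n = 24: C(24, 4) = 10626; 10626 < 7776? NO
  n = 25: C(25, 4) = 12650; 12650 < 7776? NO
The largest n with C(n, 4) < 7776 is n = 22 (where E[X] = 7315/7776 ≈ 0.9407). Hence R_6(4) > 22, i.e. R_6(4) ≥ 23.

Largest n = 22; hence R_6(4) > 22.


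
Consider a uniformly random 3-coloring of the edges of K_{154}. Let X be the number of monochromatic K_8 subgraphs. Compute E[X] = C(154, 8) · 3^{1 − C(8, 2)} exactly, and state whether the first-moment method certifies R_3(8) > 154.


E[X] = C(154, 8) · 3^{1 − 28} = 6521818990995 · 3^{−27} = 6521818990995/7625597484987.
As a reduced fraction: E[X] = 724646554555/847288609443 ≈ 0.855.
Is E[X] < 1? YES.
Since E[X] < 1, there exists a 3-coloring of K_{154} with no monochromatic K_8; hence R_3(8) > 154.

E[X] = 724646554555/847288609443 ≈ 0.855; E[X] < 1, so R_3(8) > 154.


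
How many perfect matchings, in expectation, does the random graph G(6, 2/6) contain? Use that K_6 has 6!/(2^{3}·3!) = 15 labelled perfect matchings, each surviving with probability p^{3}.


K_6 has 6!/(2^{3}·3!) = 15 labelled perfect matchings.
For each such perfect matching H, let X_H = 1 if all 3 edges of H are present in G. Then P[X_H = 1] = p^{3} = (1/3)^{3} = 1/27.
Summing the indicators: E[X] = Σ_H E[X_H] = 15 · p^{3} = 15 · 1/27 = 5/9.
Numerically: E[X] ≈ 0.55556.

E[X] = 15 · (1/3)^{3} = 5/9 ≈ 0.55556.


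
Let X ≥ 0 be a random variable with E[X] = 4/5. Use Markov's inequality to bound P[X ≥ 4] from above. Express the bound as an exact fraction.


μ = E[X] = 4/5, a = 4.
Markov: P[X ≥ 4] ≤ μ/a = (4/5)/4 = 1/5.
Numerically: ≈ 0.200000.
(Since a = 4 > μ = 0.800000, the bound 1/5 is < 1 and informative.)

P[X ≥ 4] ≤ 1/5 ≈ 0.200000.
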